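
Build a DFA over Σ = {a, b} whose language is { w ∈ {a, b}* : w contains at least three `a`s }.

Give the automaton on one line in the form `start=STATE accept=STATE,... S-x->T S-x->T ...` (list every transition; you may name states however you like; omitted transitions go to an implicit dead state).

Only the number of `a`s matters, and only up to 4. Make a chain S0 → S1 → S2 → S3 → S4 advanced by each `a` (with S4 absorbing); every other symbol self-loops. The accepting set is {S3, S4}.
With 5 states:
        a   b  
>  S0   S1  S0 
   S1   S2  S1 
   S2   S3  S2 
 * S3   S4  S3 
 * S4   S4  S4 
(> = start, * = accepting)

start=S0 accept=S3,S4 S0-a->S1 S0-b->S0 S1-a->S2 S1-b->S1 S2-a->S3 S2-b->S2 S3-a->S4 S3-b->S3 S4-a->S4 S4-b->S4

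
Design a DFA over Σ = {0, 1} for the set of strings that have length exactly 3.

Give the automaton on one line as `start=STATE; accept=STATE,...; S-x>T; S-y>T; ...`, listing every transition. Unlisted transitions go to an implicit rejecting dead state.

start=S0; accept=S3; S0-0>S1; S0-1>S1; S1-0>S2; S1-1>S2; S2-0>S3; S2-1>S3; S3-0>S4; S3-1>S4; S4-0>S4; S4-1>S4

We only need to distinguish lengths 0, 1, …, 3, and '>3'. Chain S0 → S1 → S2 → S3 → S4 on every symbol, with S4 looping. Accepting states: {S3}.
        0   1  
>  S0   S1  S1 
   S1   S2  S2 
   S2   S3  S3 
 * S3   S4  S4 
   S4   S4  S4 
(> = start, * = accepting)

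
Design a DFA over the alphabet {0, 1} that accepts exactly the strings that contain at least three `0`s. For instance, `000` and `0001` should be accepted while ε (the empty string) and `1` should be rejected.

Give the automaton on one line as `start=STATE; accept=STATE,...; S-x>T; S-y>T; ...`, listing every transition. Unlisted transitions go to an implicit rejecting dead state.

Count `0`s, saturating at 4: states q0 through q3 mean 0 through 3 `0`s seen; q4 means more than 3. Each `0` increments (capped at q4); other symbols loop. Accept from {q3, q4}.
        0   1  
>  q0   q1  q0 
   q1   q2  q1 
   q2   q3  q2 
 * q3   q4  q3 
 * q4   q4  q4 
(> = start, * = accepting)

start=q0; accept=q3,q4; q0-0>q1; q0-1>q0; q1-0>q2; q1-1>q1; q2-0>q3; q2-1>q2; q3-0>q4; q3-1>q3; q4-0>q4; q4-1>q4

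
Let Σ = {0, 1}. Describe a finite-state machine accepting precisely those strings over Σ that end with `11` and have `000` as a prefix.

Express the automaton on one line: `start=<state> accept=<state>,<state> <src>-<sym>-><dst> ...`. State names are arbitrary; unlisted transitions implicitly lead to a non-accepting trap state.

Handle the two conditions separately and then intersect. One (3 states) tracks how much of the suffix `11` has currently been matched; the other (5 states) tracks whether the input so far still matches the prefix `000`. Each combined state is a pair, one component from each; accept when both components accept.
A 9-state machine:
        0   1  
>  q0   q1  q2 
   q1   q3  q2 
   q2   q4  q5 
   q3   q6  q2 
   q4   q4  q2 
   q5   q4  q5 
   q6   q6  q7 
   q7   q6  q8 
 * q8   q6  q8 
(> = start, * = accepting)

start=q0 accept=q8 q0-0->q1 q0-1->q2 q1-0->q3 q1-1->q2 q2-0->q4 q2-1->q5 q3-0->q6 q3-1->q2 q4-0->q4 q4-1->q2 q5-0->q4 q5-1->q5 q6-0->q6 q6-1->q7 q7-0->q6 q7-1->q8 q8-0->q6 q8-1->q8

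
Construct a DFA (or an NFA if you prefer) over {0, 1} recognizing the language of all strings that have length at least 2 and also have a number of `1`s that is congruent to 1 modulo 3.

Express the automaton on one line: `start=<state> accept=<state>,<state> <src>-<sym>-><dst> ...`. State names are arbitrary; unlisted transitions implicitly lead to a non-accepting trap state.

Build one automaton per condition and run them in lockstep. One (4 states) tracks the input length, saturating at 3; the other (3 states) tracks the count of `1`s modulo 3. Each combined state is a pair, one component from each; accept when both components accept. Minimizing collapses redundant product states.
With 5 states:
        0   1  
>  q0   q1  q2 
   q1   q1  q3 
   q2   q3  q4 
 * q3   q3  q4 
   q4   q4  q1 
(> = start, * = accepting)

start=q0 accept=q3 q0-0->q1 q0-1->q2 q1-0->q1 q1-1->q3 q2-0->q3 q2-1->q4 q3-0->q3 q3-1->q4 q4-0->q4 q4-1->q1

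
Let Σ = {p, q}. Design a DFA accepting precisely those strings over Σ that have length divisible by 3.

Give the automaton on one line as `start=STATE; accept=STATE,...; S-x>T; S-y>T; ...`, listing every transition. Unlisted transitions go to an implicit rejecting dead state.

start=S0; accept=S0; S0-p>S1; S0-q>S1; S1-p>S2; S1-q>S2; S2-p>S0; S2-q>S0

Count input length modulo 3: every symbol advances one step around the cycle S0 → S1 → S2 → S0. Accept at S0.
3 states suffice.
        p   q  
>* S0   S1  S1 
   S1   S2  S2 
   S2   S0  S0 
(> = start, * = accepting)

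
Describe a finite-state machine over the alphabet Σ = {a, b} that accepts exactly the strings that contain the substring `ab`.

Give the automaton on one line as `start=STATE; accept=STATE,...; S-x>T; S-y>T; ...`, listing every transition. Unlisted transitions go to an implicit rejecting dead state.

start=q0; accept=q2; q0-a>q1; q0-b>q0; q1-a>q1; q1-b>q2; q2-a>q2; q2-b>q2

States q0..q1 record the length of the longest prefix of `ab` that matches the current input suffix. Reaching q2 means `ab` has been seen, and we stay there forever. Accept from q2.
A 3-state machine:
        a   b  
>  q0   q1  q0 
   q1   q1  q2 
 * q2   q2  q2 
(> = start, * = accepting)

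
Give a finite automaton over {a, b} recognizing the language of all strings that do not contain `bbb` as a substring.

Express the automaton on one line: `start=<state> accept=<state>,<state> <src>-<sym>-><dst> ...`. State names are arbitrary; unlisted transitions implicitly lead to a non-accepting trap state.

start=q0 accept=q0,q1,q2 q0-a->q0 q0-b->q1 q1-a->q0 q1-b->q2 q2-a->q0 q2-b->q3 q3-a->q3 q3-b->q3

Track partial matches of the forbidden pattern `bbb`. State q3 is a dead state reached once `bbb` has occurred; every other state accepts. q0 means no part of `bbb` is currently matched.
With 4 states:
        a   b  
>* q0   q0  q1 
 * q1   q0  q2 
 * q2   q0  q3 
   q3   q3  q3 
(> = start, * = accepting)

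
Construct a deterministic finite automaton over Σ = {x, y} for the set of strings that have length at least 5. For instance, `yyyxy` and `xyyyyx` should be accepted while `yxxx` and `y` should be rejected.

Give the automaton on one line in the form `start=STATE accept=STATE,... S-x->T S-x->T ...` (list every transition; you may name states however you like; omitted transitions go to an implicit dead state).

start=S0 accept=S5,S6 S0-x->S1 S0-y->S1 S1-x->S2 S1-y->S2 S2-x->S3 S2-y->S3 S3-x->S4 S3-y->S4 S4-x->S5 S4-y->S5 S5-x->S6 S5-y->S6 S6-x->S6 S6-y->S6

Count input length up to 6: every symbol moves from S0 toward S6, which means 'more than 5' and absorbs. Accept from {S5, S6}.
With 7 states:
        x   y  
>  S0   S1  S1 
   S1   S2  S2 
   S2   S3  S3 
   S3   S4  S4 
   S4   S5  S5 
 * S5   S6  S6 
 * S6   S6  S6 
(> = start, * = accepting)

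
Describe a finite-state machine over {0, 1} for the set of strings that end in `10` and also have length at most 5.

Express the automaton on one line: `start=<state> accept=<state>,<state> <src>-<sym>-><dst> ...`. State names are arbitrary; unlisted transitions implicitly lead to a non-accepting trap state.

start=q0 accept=q5,q8,q11 q0-0->q1 q0-1->q2 q1-0->q3 q1-1->q4 q2-0->q5 q2-1->q4 q3-0->q6 q3-1->q7 q4-0->q8 q4-1->q7 q5-0->q6 q5-1->q7 q6-0->q9 q6-1->q10 q7-0->q11 q7-1->q10 q8-0->q9 q8-1->q10 q9-0->q9 q9-1->q9 q10-0->q11 q10-1->q9 q11-0->q9 q11-1->q9

Run two small machines in parallel and take their product. The first has 3 states tracking how much of the suffix `10` has currently been matched; the second has 7 states tracking the input length, saturating at 6. A product state is a pair (one from each), accepting exactly when both do. After merging equivalent states the machine shrinks.
12 states suffice.
          0    1  
>  q0     q1   q2 
   q1     q3   q4 
   q2     q5   q4 
   q3     q6   q7 
   q4     q8   q7 
 * q5     q6   q7 
   q6     q9  q10 
   q7    q11  q10 
 * q8     q9  q10 
   q9     q9   q9 
   q10   q11   q9 
 * q11    q9   q9 
(> = start, * = accepting)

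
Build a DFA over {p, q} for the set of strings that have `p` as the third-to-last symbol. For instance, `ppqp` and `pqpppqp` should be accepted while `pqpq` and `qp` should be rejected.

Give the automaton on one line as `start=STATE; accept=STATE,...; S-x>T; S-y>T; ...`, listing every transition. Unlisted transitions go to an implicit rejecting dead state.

start=A; accept=H,I,J,K; A-p>B; A-q>C; B-p>D; B-q>E; C-p>F; C-q>G; D-p>H; D-q>I; E-p>J; E-q>K; F-p>L; F-q>M; G-p>N; G-q>O; H-p>H; H-q>I; I-p>J; I-q>K; J-p>L; J-q>M; K-p>N; K-q>O; L-p>H; L-q>I; M-p>J; M-q>K; N-p>L; N-q>M; O-p>N; O-q>O

A DFA must remember the last 3 symbols (since which symbol is third-to-last isn't known until the input ends). Use one state per possible window of the last ≤3 symbols; accept from those whose window starts with `p`.
       p  q 
>  A   B  C 
   B   D  E 
   C   F  G 
   D   H  I 
   E   J  K 
   F   L  M 
   G   N  O 
 * H   H  I 
 * I   J  K 
 * J   L  M 
 * K   N  O 
   L   H  I 
   M   J  K 
   N   L  M 
   O   N  O 
(> = start, * = accepting)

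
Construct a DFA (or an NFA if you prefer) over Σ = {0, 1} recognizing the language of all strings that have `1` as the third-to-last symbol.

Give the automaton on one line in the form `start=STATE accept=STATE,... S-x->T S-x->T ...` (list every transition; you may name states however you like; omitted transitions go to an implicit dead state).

start=A accept=L,M,N,O A-0->B A-1->C B-0->D B-1->E C-0->F C-1->G D-0->H D-1->I E-0->J E-1->K F-0->L F-1->M G-0->N G-1->O H-0->H H-1->I I-0->J I-1->K J-0->L J-1->M K-0->N K-1->O L-0->H L-1->I M-0->J M-1->K N-0->L N-1->M O-0->N O-1->O

A DFA must remember the last 3 symbols (since which symbol is third-to-last isn't known until the input ends). Use one state per possible window of the last ≤3 symbols; accept from those whose window starts with `1`.
With 15 states:
       0  1 
>  A   B  C 
   B   D  E 
   C   F  G 
   D   H  I 
   E   J  K 
   F   L  M 
   G   N  O 
   H   H  I 
   I   J  K 
   J   L  M 
   K   N  O 
 * L   H  I 
 * M   J  K 
 * N   L  M 
 * O   N  O 
(> = start, * = accepting)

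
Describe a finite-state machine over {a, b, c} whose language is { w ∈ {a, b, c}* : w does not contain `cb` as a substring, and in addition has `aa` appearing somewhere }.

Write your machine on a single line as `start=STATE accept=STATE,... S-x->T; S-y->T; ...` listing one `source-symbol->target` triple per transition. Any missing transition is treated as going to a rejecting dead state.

Build one automaton per condition and run them in lockstep. One (3 states) tracks partial matches of the forbidden pattern `cb`; the other (3 states) tracks whether and how much of `aa` has been seen. Each combined state is a pair, one component from each; accept when both components accept.
8 states suffice.
        a   b   c  
>  q0   q1  q0  q2 
   q1   q3  q0  q2 
   q2   q1  q4  q2 
 * q3   q3  q3  q5 
   q4   q6  q4  q4 
 * q5   q3  q7  q5 
   q6   q7  q4  q4 
   q7   q7  q7  q7 
(> = start, * = accepting)

start=q0; accept=q3,q5; q0-a->q1; q0-b->q0; q0-c->q2; q1-a->q3; q1-b->q0; q1-c->q2; q2-a->q1; q2-b->q4; q2-c->q2; q3-a->q3; q3-b->q3; q3-c->q5; q4-a->q6; q4-b->q4; q4-c->q4; q5-a->q3; q5-b->q7; q5-c->q5; q6-a->q7; q6-b->q4; q6-c->q4; q7-a->q7; q7-b->q7; q7-c->q7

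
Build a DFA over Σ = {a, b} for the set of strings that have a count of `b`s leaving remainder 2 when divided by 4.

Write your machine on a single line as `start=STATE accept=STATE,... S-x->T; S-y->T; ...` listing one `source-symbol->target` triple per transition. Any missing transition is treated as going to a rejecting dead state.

start=q0; accept=q2; q0-a->q0; q0-b->q1; q1-a->q1; q1-b->q2; q2-a->q2; q2-b->q3; q3-a->q3; q3-b->q0

The only thing that matters is how many `b`s have appeared, reduced mod 4. Use one state per residue: q0 for 0, …, q3 for 3. Reading `b` moves to the next residue; anything else stays put. q2 is accepting.
A 4-state machine:
        a   b  
>  q0   q0  q1 
   q1   q1  q2 
 * q2   q2  q3 
   q3   q3  q0 
(> = start, * = accepting)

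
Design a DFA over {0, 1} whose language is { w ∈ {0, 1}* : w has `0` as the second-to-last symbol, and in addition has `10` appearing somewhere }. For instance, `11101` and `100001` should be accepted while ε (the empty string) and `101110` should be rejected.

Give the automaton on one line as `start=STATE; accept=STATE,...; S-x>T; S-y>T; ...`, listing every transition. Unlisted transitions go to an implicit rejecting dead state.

start=s0; accept=s7,s8; s0-0>s1; s0-1>s2; s1-0>s3; s1-1>s4; s2-0>s5; s2-1>s6; s3-0>s3; s3-1>s4; s4-0>s5; s4-1>s6; s5-0>s7; s5-1>s8; s6-0>s5; s6-1>s6; s7-0>s7; s7-1>s8; s8-0>s5; s8-1>s9; s9-0>s5; s9-1>s9

Handle the two conditions separately and then intersect. One (7 states) tracks the last 2 symbols read; the other (3 states) tracks whether and how much of `10` has been seen. Each combined state is a pair, one component from each; accept when both components accept.
        0   1  
>  s0   s1  s2 
   s1   s3  s4 
   s2   s5  s6 
   s3   s3  s4 
   s4   s5  s6 
   s5   s7  s8 
   s6   s5  s6 
 * s7   s7  s8 
 * s8   s5  s9 
   s9   s5  s9 
(> = start, * = accepting)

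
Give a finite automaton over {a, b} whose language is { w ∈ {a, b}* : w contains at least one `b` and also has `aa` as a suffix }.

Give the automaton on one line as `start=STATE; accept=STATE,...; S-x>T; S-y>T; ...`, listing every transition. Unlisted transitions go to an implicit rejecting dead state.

start=q0; accept=q3; q0-a>q0; q0-b>q1; q1-a>q2; q1-b>q1; q2-a>q3; q2-b>q1; q3-a>q3; q3-b>q1

Run two small machines in parallel and take their product. One (3 states) tracks the count of `b`s, saturating at 2; the other (3 states) tracks how much of the suffix `aa` has currently been matched. Each combined state is a pair, one component from each; accept when both components accept. Minimizing collapses redundant product states.
4 states suffice.
        a   b  
>  q0   q0  q1 
   q1   q2  q1 
   q2   q3  q1 
 * q3   q3  q1 
(> = start, * = accepting)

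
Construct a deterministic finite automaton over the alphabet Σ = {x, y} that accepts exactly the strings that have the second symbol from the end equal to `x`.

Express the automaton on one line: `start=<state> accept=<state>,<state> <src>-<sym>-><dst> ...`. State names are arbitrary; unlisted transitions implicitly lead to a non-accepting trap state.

start=q0 accept=q3,q4 q0-x->q1 q0-y->q2 q1-x->q3 q1-y->q4 q2-x->q5 q2-y->q6 q3-x->q3 q3-y->q4 q4-x->q5 q4-y->q6 q5-x->q3 q5-y->q4 q6-x->q5 q6-y->q6

A DFA must remember the last 2 symbols (since which symbol is second-to-last isn't known until the input ends). Use one state per possible window of the last ≤2 symbols; accept from those whose window starts with `x`.
        x   y  
>  q0   q1  q2 
   q1   q3  q4 
   q2   q5  q6 
 * q3   q3  q4 
 * q4   q5  q6 
   q5   q3  q4 
   q6   q5  q6 
(> = start, * = accepting)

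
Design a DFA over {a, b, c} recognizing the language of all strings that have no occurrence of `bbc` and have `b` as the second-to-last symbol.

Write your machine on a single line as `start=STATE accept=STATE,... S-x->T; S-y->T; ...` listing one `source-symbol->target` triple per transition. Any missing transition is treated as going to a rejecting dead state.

Run two small machines in parallel and take their product. The first has 4 states tracking partial matches of the forbidden pattern `bbc`; the second has 13 states tracking the last 2 symbols read. A product state is a pair (one from each), accepting exactly when both do.
22 states suffice.
          a    b    c  
>  q0     q1   q2   q3 
   q1     q4   q5   q6 
   q2     q7   q8   q9 
   q3    q10  q11  q12 
   q4     q4   q5   q6 
   q5     q7   q8   q9 
   q6    q10  q11  q12 
 * q7     q4   q5   q6 
 * q8     q7   q8  q13 
 * q9    q10  q11  q12 
   q10    q4   q5   q6 
   q11    q7   q8   q9 
   q12   q10  q11  q12 
   q13   q14  q15  q16 
   q14   q17  q18  q19 
   q15   q20  q21  q13 
   q16   q14  q15  q16 
   q17   q17  q18  q19 
   q18   q20  q21  q13 
   q19   q14  q15  q16 
   q20   q17  q18  q19 
   q21   q20  q21  q13 
(> = start, * = accepting)

start=q0; accept=q7,q8,q9; q0-a->q1; q0-b->q2; q0-c->q3; q1-a->q4; q1-b->q5; q1-c->q6; q2-a->q7; q2-b->q8; q2-c->q9; q3-a->q10; q3-b->q11; q3-c->q12; q4-a->q4; q4-b->q5; q4-c->q6; q5-a->q7; q5-b->q8; q5-c->q9; q6-a->q10; q6-b->q11; q6-c->q12; q7-a->q4; q7-b->q5; q7-c->q6; q8-a->q7; q8-b->q8; q8-c->q13; q9-a->q10; q9-b->q11; q9-c->q12; q10-a->q4; q10-b->q5; q10-c->q6; q11-a->q7; q11-b->q8; q11-c->q9; q12-a->q10; q12-b->q11; q12-c->q12; q13-a->q14; q13-b->q15; q13-c->q16; q14-a->q17; q14-b->q18; q14-c->q19; q15-a->q20; q15-b->q21; q15-c->q13; q16-a->q14; q16-b->q15; q16-c->q16; q17-a->q17; q17-b->q18; q17-c->q19; q18-a->q20; q18-b->q21; q18-c->q13; q19-a->q14; q19-b->q15; q19-c->q16; q20-a->q17; q20-b->q18; q20-c->q19; q21-a->q20; q21-b->q21; q21-c->q13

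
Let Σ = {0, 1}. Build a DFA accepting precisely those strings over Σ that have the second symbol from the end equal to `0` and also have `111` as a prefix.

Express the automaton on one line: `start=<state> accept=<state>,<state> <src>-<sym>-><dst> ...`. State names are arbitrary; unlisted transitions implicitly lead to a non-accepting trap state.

Run two small machines in parallel and take their product. The first has 7 states tracking the last 2 symbols read; the second has 5 states tracking whether the input so far still matches the prefix `111`. A product state is a pair (one from each), accepting exactly when both do. After merging equivalent states the machine shrinks.
        0   1  
>  S0   S1  S2 
   S1   S1  S1 
   S2   S1  S3 
   S3   S1  S4 
   S4   S5  S4 
   S5   S6  S7 
 * S6   S6  S7 
 * S7   S5  S4 
(> = start, * = accepting)

start=S0 accept=S6,S7 S0-0->S1 S0-1->S2 S1-0->S1 S1-1->S1 S2-0->S1 S2-1->S3 S3-0->S1 S3-1->S4 S4-0->S5 S4-1->S4 S5-0->S6 S5-1->S7 S6-0->S6 S6-1->S7 S7-0->S5 S7-1->S4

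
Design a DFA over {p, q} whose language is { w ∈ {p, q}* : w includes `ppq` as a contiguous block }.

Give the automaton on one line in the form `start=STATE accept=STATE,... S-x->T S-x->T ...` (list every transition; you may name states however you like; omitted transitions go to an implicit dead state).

start=s0 accept=s3 s0-p->s1 s0-q->s0 s1-p->s2 s1-q->s0 s2-p->s2 s2-q->s3 s3-p->s3 s3-q->s3

Track how much of `ppq` has been matched so far: state s0 is no progress, s3 is the absorbing accept state reached once `ppq` has occurred. Intermediate states record partial matches; on a mismatch, fall back to the longest reusable overlap.
4 states suffice.
        p   q  
>  s0   s1  s0 
   s1   s2  s0 
   s2   s2  s3 
 * s3   s3  s3 
(> = start, * = accepting)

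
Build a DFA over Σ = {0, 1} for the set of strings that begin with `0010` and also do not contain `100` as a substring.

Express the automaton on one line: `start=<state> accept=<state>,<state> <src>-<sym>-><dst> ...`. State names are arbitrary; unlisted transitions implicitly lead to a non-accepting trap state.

start=s0 accept=s5,s6 s0-0->s1 s0-1->s2 s1-0->s3 s1-1->s2 s2-0->s2 s2-1->s2 s3-0->s2 s3-1->s4 s4-0->s5 s4-1->s2 s5-0->s2 s5-1->s6 s6-0->s5 s6-1->s6

Run two small machines in parallel and take their product. One (6 states) tracks whether the input so far still matches the prefix `0010`; the other (4 states) tracks partial matches of the forbidden pattern `100`. Each combined state is a pair, one component from each; accept when both components accept. Equivalent product states are then merged.
        0   1  
>  s0   s1  s2 
   s1   s3  s2 
   s2   s2  s2 
   s3   s2  s4 
   s4   s5  s2 
 * s5   s2  s6 
 * s6   s5  s6 
(> = start, * = accepting)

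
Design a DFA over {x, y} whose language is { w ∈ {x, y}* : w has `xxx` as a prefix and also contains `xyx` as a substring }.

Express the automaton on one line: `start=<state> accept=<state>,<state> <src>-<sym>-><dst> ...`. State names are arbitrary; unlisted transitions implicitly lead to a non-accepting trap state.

start=q0 accept=q6 q0-x->q1 q0-y->q2 q1-x->q3 q1-y->q2 q2-x->q2 q2-y->q2 q3-x->q4 q3-y->q2 q4-x->q4 q4-y->q5 q5-x->q6 q5-y->q7 q6-x->q6 q6-y->q6 q7-x->q4 q7-y->q7

Run two small machines in parallel and take their product. One (5 states) tracks whether the input so far still matches the prefix `xxx`; the other (4 states) tracks whether and how much of `xyx` has been seen. Each combined state is a pair, one component from each; accept when both components accept. Equivalent product states are then merged.
        x   y  
>  q0   q1  q2 
   q1   q3  q2 
   q2   q2  q2 
   q3   q4  q2 
   q4   q4  q5 
   q5   q6  q7 
 * q6   q6  q6 
   q7   q4  q7 
(> = start, * = accepting)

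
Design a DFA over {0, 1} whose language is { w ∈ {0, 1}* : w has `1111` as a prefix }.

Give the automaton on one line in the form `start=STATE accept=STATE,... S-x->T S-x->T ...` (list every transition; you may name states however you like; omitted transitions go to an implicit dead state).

Walk along `1111` while the input agrees: from s0 take `1` to s1, and so on. Any deviation drops to the rejecting sink s5. Once s4 is reached the prefix is confirmed and every continuation is accepted.
        0   1  
>  s0   s5  s1 
   s1   s5  s2 
   s2   s5  s3 
   s3   s5  s4 
 * s4   s4  s4 
   s5   s5  s5 
(> = start, * = accepting)

start=s0 accept=s4 s0-0->s5 s0-1->s1 s1-0->s5 s1-1->s2 s2-0->s5 s2-1->s3 s3-0->s5 s3-1->s4 s4-0->s4 s4-1->s4 s5-0->s5 s5-1->s5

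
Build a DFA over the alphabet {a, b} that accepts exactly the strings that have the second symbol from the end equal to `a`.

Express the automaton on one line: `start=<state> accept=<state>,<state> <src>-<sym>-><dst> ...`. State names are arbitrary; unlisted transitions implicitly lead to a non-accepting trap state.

start=q0 accept=q3,q4 q0-a->q1 q0-b->q2 q1-a->q3 q1-b->q4 q2-a->q5 q2-b->q6 q3-a->q3 q3-b->q4 q4-a->q5 q4-b->q6 q5-a->q3 q5-b->q4 q6-a->q5 q6-b->q6

Because acceptance depends on a position counted from the end, the machine has to buffer the most recent 2 symbols. Make each state the string of the last up-to-2 symbols read; on input `x` shift the window left and append `x`. Accept when the buffered window has length 2 and begins with `a`.
A 7-state machine:
        a   b  
>  q0   q1  q2 
   q1   q3  q4 
   q2   q5  q6 
 * q3   q3  q4 
 * q4   q5  q6 
   q5   q3  q4 
   q6   q5  q6 
(> = start, * = accepting)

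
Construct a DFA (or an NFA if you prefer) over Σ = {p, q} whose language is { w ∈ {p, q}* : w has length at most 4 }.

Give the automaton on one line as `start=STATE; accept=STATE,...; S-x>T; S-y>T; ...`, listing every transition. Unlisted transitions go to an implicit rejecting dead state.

start=A; accept=A,B,C,D,E; A-p>B; A-q>B; B-p>C; B-q>C; C-p>D; C-q>D; D-p>E; D-q>E; E-p>F; E-q>F; F-p>F; F-q>F

Count input length up to 5: every symbol moves from A toward F, which means 'more than 4' and absorbs. Accept from {A, B, C, D, E}.
       p  q 
>* A   B  B 
 * B   C  C 
 * C   D  D 
 * D   E  E 
 * E   F  F 
   F   F  F 
(> = start, * = accepting)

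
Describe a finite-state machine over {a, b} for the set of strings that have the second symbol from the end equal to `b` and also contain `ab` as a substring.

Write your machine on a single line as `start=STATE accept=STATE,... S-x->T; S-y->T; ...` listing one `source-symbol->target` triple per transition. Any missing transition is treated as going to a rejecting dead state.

Run two small machines in parallel and take their product. The first has 7 states tracking the last 2 symbols read; the second has 3 states tracking whether and how much of `ab` has been seen. A product state is a pair (one from each), accepting exactly when both do. Minimizing collapses redundant product states.
5 states suffice.
        a   b  
>  q0   q1  q0 
   q1   q1  q2 
   q2   q3  q4 
 * q3   q1  q2 
 * q4   q3  q4 
(> = start, * = accepting)

start=q0; accept=q3,q4; q0-a->q1; q0-b->q0; q1-a->q1; q1-b->q2; q2-a->q3; q2-b->q4; q3-a->q1; q3-b->q2; q4-a->q3; q4-b->q4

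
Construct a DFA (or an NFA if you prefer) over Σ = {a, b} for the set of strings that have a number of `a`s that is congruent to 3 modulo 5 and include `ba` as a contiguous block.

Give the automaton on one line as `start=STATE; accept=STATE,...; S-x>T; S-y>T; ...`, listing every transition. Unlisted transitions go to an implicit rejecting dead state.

Handle the two conditions separately and then intersect. One (5 states) tracks the count of `a`s modulo 5; the other (3 states) tracks whether and how much of `ba` has been seen. Each combined state is a pair, one component from each; accept when both components accept. After merging equivalent states the machine shrinks.
11 states suffice.
          a    b  
>  S0     S1   S2 
   S1     S3   S4 
   S2     S4   S2 
   S3     S5   S6 
   S4     S6   S4 
   S5     S7   S8 
   S6     S9   S6 
   S7     S0  S10 
   S8    S10   S8 
 * S9    S10   S9 
   S10    S2  S10 
(> = start, * = accepting)

start=S0; accept=S9; S0-a>S1; S0-b>S2; S1-a>S3; S1-b>S4; S2-a>S4; S2-b>S2; S3-a>S5; S3-b>S6; S4-a>S6; S4-b>S4; S5-a>S7; S5-b>S8; S6-a>S9; S6-b>S6; S7-a>S0; S7-b>S10; S8-a>S10; S8-b>S8; S9-a>S10; S9-b>S9; S10-a>S2; S10-b>S10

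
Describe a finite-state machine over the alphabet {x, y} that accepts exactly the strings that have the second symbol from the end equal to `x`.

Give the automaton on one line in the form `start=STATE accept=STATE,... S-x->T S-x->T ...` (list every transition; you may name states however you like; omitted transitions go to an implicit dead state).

A DFA must remember the last 2 symbols (since which symbol is second-to-last isn't known until the input ends). Use one state per possible window of the last ≤2 symbols; accept from those whose window starts with `x`.
        x   y  
>  q0   q1  q2 
   q1   q3  q4 
   q2   q5  q6 
 * q3   q3  q4 
 * q4   q5  q6 
   q5   q3  q4 
   q6   q5  q6 
(> = start, * = accepting)

start=q0 accept=q3,q4 q0-x->q1 q0-y->q2 q1-x->q3 q1-y->q4 q2-x->q5 q2-y->q6 q3-x->q3 q3-y->q4 q4-x->q5 q4-y->q6 q5-x->q3 q5-y->q4 q6-x->q5 q6-y->q6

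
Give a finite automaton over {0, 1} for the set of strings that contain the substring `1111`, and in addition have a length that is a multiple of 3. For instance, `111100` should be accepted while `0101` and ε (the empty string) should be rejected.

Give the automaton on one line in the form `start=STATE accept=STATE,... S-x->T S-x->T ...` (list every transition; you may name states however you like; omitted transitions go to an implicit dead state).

Handle the two conditions separately and then intersect. The first has 5 states tracking whether and how much of `1111` has been seen; the second has 3 states tracking the input length modulo 3. A product state is a pair (one from each), accepting exactly when both do.
          0    1  
>  S0     S1   S2 
   S1     S3   S4 
   S2     S3   S5 
   S3     S0   S6 
   S4     S0   S7 
   S5     S0   S8 
   S6     S1   S9 
   S7     S1  S10 
   S8     S1  S11 
   S9     S3  S12 
   S10    S3  S13 
   S11   S13  S13 
   S12    S0  S14 
   S13   S14  S14 
 * S14   S11  S11 
(> = start, * = accepting)

start=S0 accept=S14 S0-0->S1 S0-1->S2 S1-0->S3 S1-1->S4 S2-0->S3 S2-1->S5 S3-0->S0 S3-1->S6 S4-0->S0 S4-1->S7 S5-0->S0 S5-1->S8 S6-0->S1 S6-1->S9 S7-0->S1 S7-1->S10 S8-0->S1 S8-1->S11 S9-0->S3 S9-1->S12 S10-0->S3 S10-1->S13 S11-0->S13 S11-1->S13 S12-0->S0 S12-1->S14 S13-0->S14 S13-1->S14 S14-0->S11 S14-1->S11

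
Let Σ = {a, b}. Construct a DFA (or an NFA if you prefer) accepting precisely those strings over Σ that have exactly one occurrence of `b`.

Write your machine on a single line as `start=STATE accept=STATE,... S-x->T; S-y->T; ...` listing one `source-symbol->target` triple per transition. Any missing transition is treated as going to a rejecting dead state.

start=S0; accept=S1; S0-a->S0; S0-b->S1; S1-a->S1; S1-b->S2; S2-a->S2; S2-b->S2

Only the number of `b`s matters, and only up to 2. Make a chain S0 → S1 → S2 advanced by each `b` (with S2 absorbing); every other symbol self-loops. The accepting set is {S1}.
A 3-state machine:
        a   b  
>  S0   S0  S1 
 * S1   S1  S2 
   S2   S2  S2 
(> = start, * = accepting)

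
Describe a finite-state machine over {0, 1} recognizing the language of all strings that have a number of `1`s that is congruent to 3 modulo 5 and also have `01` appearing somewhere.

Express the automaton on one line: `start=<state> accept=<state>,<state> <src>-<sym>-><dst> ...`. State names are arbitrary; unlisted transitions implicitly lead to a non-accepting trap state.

Run two small machines in parallel and take their product. The first has 5 states tracking the count of `1`s modulo 5; the second has 3 states tracking whether and how much of `01` has been seen. A product state is a pair (one from each), accepting exactly when both do.
          0    1  
>  q0     q1   q2 
   q1     q1   q3 
   q2     q4   q5 
   q3     q3   q6 
   q4     q4   q6 
   q5     q7   q8 
   q6     q6   q9 
   q7     q7   q9 
   q8    q10  q11 
 * q9     q9  q12 
   q10   q10  q12 
   q11   q13   q0 
   q12   q12  q14 
   q13   q13  q14 
   q14   q14   q3 
(> = start, * = accepting)

start=q0 accept=q9 q0-0->q1 q0-1->q2 q1-0->q1 q1-1->q3 q2-0->q4 q2-1->q5 q3-0->q3 q3-1->q6 q4-0->q4 q4-1->q6 q5-0->q7 q5-1->q8 q6-0->q6 q6-1->q9 q7-0->q7 q7-1->q9 q8-0->q10 q8-1->q11 q9-0->q9 q9-1->q12 q10-0->q10 q10-1->q12 q11-0->q13 q11-1->q0 q12-0->q12 q12-1->q14 q13-0->q13 q13-1->q14 q14-0->q14 q14-1->q3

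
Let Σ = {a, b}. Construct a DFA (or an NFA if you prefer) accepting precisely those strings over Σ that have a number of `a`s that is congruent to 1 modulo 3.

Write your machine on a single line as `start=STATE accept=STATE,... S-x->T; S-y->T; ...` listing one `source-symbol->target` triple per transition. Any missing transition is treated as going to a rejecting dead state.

start=s0; accept=s1; s0-a->s1; s0-b->s0; s1-a->s2; s1-b->s1; s2-a->s0; s2-b->s2

The only thing that matters is how many `a`s have appeared, reduced mod 3. Use one state per residue: s0 for 0, …, s2 for 2. Reading `a` moves to the next residue; anything else stays put. s1 is accepting.
With 3 states:
        a   b  
>  s0   s1  s0 
 * s1   s2  s1 
   s2   s0  s2 
(> = start, * = accepting)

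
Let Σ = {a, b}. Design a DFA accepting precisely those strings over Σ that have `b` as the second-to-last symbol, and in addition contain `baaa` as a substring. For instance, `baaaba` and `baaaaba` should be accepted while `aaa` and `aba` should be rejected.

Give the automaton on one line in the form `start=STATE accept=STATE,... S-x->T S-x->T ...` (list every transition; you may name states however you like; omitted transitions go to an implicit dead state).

start=q0 accept=q6,q7 q0-a->q0 q0-b->q1 q1-a->q2 q1-b->q1 q2-a->q3 q2-b->q1 q3-a->q4 q3-b->q1 q4-a->q4 q4-b->q5 q5-a->q6 q5-b->q7 q6-a->q4 q6-b->q5 q7-a->q6 q7-b->q7

Run two small machines in parallel and take their product. One (7 states) tracks the last 2 symbols read; the other (5 states) tracks whether and how much of `baaa` has been seen. Each combined state is a pair, one component from each; accept when both components accept. After merging equivalent states the machine shrinks.
        a   b  
>  q0   q0  q1 
   q1   q2  q1 
   q2   q3  q1 
   q3   q4  q1 
   q4   q4  q5 
   q5   q6  q7 
 * q6   q4  q5 
 * q7   q6  q7 
(> = start, * = accepting)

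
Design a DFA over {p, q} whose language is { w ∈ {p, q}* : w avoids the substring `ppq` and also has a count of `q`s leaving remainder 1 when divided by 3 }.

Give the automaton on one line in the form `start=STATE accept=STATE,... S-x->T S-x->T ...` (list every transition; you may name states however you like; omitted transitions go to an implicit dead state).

Build one automaton per condition and run them in lockstep. One (4 states) tracks partial matches of the forbidden pattern `ppq`; the other (3 states) tracks the count of `q`s modulo 3. Each combined state is a pair, one component from each; accept when both components accept.
A 12-state machine:
       p  q 
>  A   B  C 
   B   D  C 
 * C   E  F 
   D   D  G 
 * E   H  F 
   F   I  A 
   G   G  J 
 * H   H  J 
   I   K  A 
   J   J  L 
   K   K  L 
   L   L  G 
(> = start, * = accepting)

start=A accept=C,E,H A-p->B A-q->C B-p->D B-q->C C-p->E C-q->F D-p->D D-q->G E-p->H E-q->F F-p->I F-q->A G-p->G G-q->J H-p->H H-q->J I-p->K I-q->A J-p->J J-q->L K-p->K K-q->L L-p->L L-q->G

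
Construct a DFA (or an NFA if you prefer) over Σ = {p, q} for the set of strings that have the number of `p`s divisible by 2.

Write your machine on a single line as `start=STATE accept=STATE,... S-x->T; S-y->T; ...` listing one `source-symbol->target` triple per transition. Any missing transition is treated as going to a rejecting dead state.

start=s0; accept=s0; s0-p->s1; s0-q->s0; s1-p->s0; s1-q->s1

Keep the running count of `p`s modulo 2: each `p` advances along the cycle s0 → s1 → s0 while other symbols loop. Accept at s0.
2 states suffice.
        p   q  
>* s0   s1  s0 
   s1   s0  s1 
(> = start, * = accepting)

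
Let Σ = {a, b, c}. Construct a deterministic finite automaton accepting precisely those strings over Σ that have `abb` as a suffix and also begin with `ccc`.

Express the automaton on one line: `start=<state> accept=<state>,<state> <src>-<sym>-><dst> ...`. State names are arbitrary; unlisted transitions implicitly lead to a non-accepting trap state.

start=s0 accept=s7 s0-a->s1 s0-b->s1 s0-c->s2 s1-a->s1 s1-b->s1 s1-c->s1 s2-a->s1 s2-b->s1 s2-c->s3 s3-a->s1 s3-b->s1 s3-c->s4 s4-a->s5 s4-b->s4 s4-c->s4 s5-a->s5 s5-b->s6 s5-c->s4 s6-a->s5 s6-b->s7 s6-c->s4 s7-a->s5 s7-b->s4 s7-c->s4

Handle the two conditions separately and then intersect. One (4 states) tracks how much of the suffix `abb` has currently been matched; the other (5 states) tracks whether the input so far still matches the prefix `ccc`. Each combined state is a pair, one component from each; accept when both components accept. After merging equivalent states the machine shrinks.
An 8-state machine:
        a   b   c  
>  s0   s1  s1  s2 
   s1   s1  s1  s1 
   s2   s1  s1  s3 
   s3   s1  s1  s4 
   s4   s5  s4  s4 
   s5   s5  s6  s4 
   s6   s5  s7  s4 
 * s7   s5  s4  s4 
(> = start, * = accepting)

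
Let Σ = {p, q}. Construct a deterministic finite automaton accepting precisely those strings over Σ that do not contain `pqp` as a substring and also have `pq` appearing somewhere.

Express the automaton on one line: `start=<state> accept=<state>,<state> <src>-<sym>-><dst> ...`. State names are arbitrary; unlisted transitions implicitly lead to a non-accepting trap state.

Build one automaton per condition and run them in lockstep. One (4 states) tracks partial matches of the forbidden pattern `pqp`; the other (3 states) tracks whether and how much of `pq` has been seen. Each combined state is a pair, one component from each; accept when both components accept.
With 6 states:
        p   q  
>  s0   s1  s0 
   s1   s1  s2 
 * s2   s3  s4 
   s3   s3  s3 
 * s4   s5  s4 
 * s5   s5  s2 
(> = start, * = accepting)

start=s0 accept=s2,s4,s5 s0-p->s1 s0-q->s0 s1-p->s1 s1-q->s2 s2-p->s3 s2-q->s4 s3-p->s3 s3-q->s3 s4-p->s5 s4-q->s4 s5-p->s5 s5-q->s2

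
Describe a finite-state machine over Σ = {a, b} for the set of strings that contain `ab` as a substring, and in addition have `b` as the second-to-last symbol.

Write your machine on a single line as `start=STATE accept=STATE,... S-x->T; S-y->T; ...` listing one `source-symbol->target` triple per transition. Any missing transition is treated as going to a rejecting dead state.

start=q0; accept=q7,q8; q0-a->q1; q0-b->q2; q1-a->q3; q1-b->q4; q2-a->q5; q2-b->q6; q3-a->q3; q3-b->q4; q4-a->q7; q4-b->q8; q5-a->q3; q5-b->q4; q6-a->q5; q6-b->q6; q7-a->q9; q7-b->q4; q8-a->q7; q8-b->q8; q9-a->q9; q9-b->q4

Handle the two conditions separately and then intersect. The first has 3 states tracking whether and how much of `ab` has been seen; the second has 7 states tracking the last 2 symbols read. A product state is a pair (one from each), accepting exactly when both do.
        a   b  
>  q0   q1  q2 
   q1   q3  q4 
   q2   q5  q6 
   q3   q3  q4 
   q4   q7  q8 
   q5   q3  q4 
   q6   q5  q6 
 * q7   q9  q4 
 * q8   q7  q8 
   q9   q9  q4 
(> = start, * = accepting)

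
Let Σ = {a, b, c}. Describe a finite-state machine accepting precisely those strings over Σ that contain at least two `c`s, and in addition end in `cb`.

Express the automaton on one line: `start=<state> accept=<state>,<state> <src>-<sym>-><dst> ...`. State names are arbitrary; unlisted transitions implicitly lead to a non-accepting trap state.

start=q0 accept=q6,q9 q0-a->q0 q0-b->q0 q0-c->q1 q1-a->q2 q1-b->q3 q1-c->q4 q2-a->q2 q2-b->q2 q2-c->q4 q3-a->q2 q3-b->q2 q3-c->q4 q4-a->q5 q4-b->q6 q4-c->q7 q5-a->q5 q5-b->q5 q5-c->q7 q6-a->q5 q6-b->q5 q6-c->q7 q7-a->q8 q7-b->q9 q7-c->q7 q8-a->q8 q8-b->q8 q8-c->q7 q9-a->q8 q9-b->q8 q9-c->q7

Build one automaton per condition and run them in lockstep. One (4 states) tracks the count of `c`s, saturating at 3; the other (3 states) tracks how much of the suffix `cb` has currently been matched. Each combined state is a pair, one component from each; accept when both components accept.
With 10 states:
        a   b   c  
>  q0   q0  q0  q1 
   q1   q2  q3  q4 
   q2   q2  q2  q4 
   q3   q2  q2  q4 
   q4   q5  q6  q7 
   q5   q5  q5  q7 
 * q6   q5  q5  q7 
   q7   q8  q9  q7 
   q8   q8  q8  q7 
 * q9   q8  q8  q7 
(> = start, * = accepting)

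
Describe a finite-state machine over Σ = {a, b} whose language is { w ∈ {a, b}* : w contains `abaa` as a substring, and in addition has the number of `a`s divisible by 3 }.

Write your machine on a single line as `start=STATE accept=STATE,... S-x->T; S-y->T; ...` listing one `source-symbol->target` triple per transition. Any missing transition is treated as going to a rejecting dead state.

Run two small machines in parallel and take their product. One (5 states) tracks whether and how much of `abaa` has been seen; the other (3 states) tracks the count of `a`s modulo 3. Each combined state is a pair, one component from each; accept when both components accept.
15 states suffice.
          a    b  
>  q0     q1   q0 
   q1     q2   q3 
   q2     q4   q5 
   q3     q6   q7 
   q4     q1   q8 
   q5     q9  q10 
   q6    q11   q5 
   q7     q2   q7 
   q8    q12   q0 
   q9    q13   q8 
   q10    q4  q10 
 * q11   q13  q11 
   q12   q14   q3 
   q13   q14  q13 
   q14   q11  q14 
(> = start, * = accepting)

start=q0; accept=q11; q0-a->q1; q0-b->q0; q1-a->q2; q1-b->q3; q2-a->q4; q2-b->q5; q3-a->q6; q3-b->q7; q4-a->q1; q4-b->q8; q5-a->q9; q5-b->q10; q6-a->q11; q6-b->q5; q7-a->q2; q7-b->q7; q8-a->q12; q8-b->q0; q9-a->q13; q9-b->q8; q10-a->q4; q10-b->q10; q11-a->q13; q11-b->q11; q12-a->q14; q12-b->q3; q13-a->q14; q13-b->q13; q14-a->q11; q14-b->q14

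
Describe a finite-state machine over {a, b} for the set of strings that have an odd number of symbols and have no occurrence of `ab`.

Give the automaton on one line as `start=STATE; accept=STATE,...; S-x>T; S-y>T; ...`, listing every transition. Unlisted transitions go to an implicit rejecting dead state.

Handle the two conditions separately and then intersect. The first has 2 states tracking the input length modulo 2; the second has 3 states tracking partial matches of the forbidden pattern `ab`. A product state is a pair (one from each), accepting exactly when both do. After merging equivalent states the machine shrinks.
A 5-state machine:
        a   b  
>  q0   q1  q2 
 * q1   q3  q4 
 * q2   q3  q0 
   q3   q1  q4 
   q4   q4  q4 
(> = start, * = accepting)

start=q0; accept=q1,q2; q0-a>q1; q0-b>q2; q1-a>q3; q1-b>q4; q2-a>q3; q2-b>q0; q3-a>q1; q3-b>q4; q4-a>q4; q4-b>q4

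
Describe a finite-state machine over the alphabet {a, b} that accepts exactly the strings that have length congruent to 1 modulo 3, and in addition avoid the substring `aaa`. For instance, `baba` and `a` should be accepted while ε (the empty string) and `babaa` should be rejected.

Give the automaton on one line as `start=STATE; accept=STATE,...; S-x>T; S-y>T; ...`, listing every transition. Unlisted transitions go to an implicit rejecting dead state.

start=q0; accept=q1,q2,q9; q0-a>q1; q0-b>q2; q1-a>q3; q1-b>q4; q2-a>q5; q2-b>q4; q3-a>q6; q3-b>q0; q4-a>q7; q4-b>q0; q5-a>q8; q5-b>q0; q6-a>q6; q6-b>q6; q7-a>q9; q7-b>q2; q8-a>q6; q8-b>q2; q9-a>q6; q9-b>q4

Run two small machines in parallel and take their product. The first has 3 states tracking the input length modulo 3; the second has 4 states tracking partial matches of the forbidden pattern `aaa`. A product state is a pair (one from each), accepting exactly when both do. After merging equivalent states the machine shrinks.
        a   b  
>  q0   q1  q2 
 * q1   q3  q4 
 * q2   q5  q4 
   q3   q6  q0 
   q4   q7  q0 
   q5   q8  q0 
   q6   q6  q6 
   q7   q9  q2 
   q8   q6  q2 
 * q9   q6  q4 
(> = start, * = accepting)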